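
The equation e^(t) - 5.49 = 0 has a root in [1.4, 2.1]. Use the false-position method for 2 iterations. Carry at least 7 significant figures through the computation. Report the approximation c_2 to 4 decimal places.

1.6920

f(1.400000) = -1.434800, f(2.100000) = 2.676170
step 1: c = 1.644312, f(c) = -0.312552 < 0 → new bracket [1.644312, 2.100000]
step 2: c = 1.691967, f(c) = -0.059850 < 0 → new bracket [1.691967, 2.100000]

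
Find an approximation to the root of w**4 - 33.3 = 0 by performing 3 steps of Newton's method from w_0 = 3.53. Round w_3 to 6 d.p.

2.406974

f'(w) = 4w**3
w_0 = 3.530000: f = 121.974029, f' = 175.947908 → w_1 = 3.530000 - (121.974029)/(175.947908) = 2.836761
w_1 = 2.836761: f = 31.457597, f' = 91.312037 → w_2 = 2.836761 - (31.457597)/(91.312037) = 2.492254
w_2 = 2.492254: f = 5.280620, f' = 61.920848 → w_3 = 2.492254 - (5.280620)/(61.920848) = 2.406974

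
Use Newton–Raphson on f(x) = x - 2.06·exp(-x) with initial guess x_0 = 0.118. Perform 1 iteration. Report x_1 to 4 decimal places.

0.7230

f'(x) = 1 + 2.06·exp(-x)
x_0 = 0.118000: f = -1.712714, f' = 2.830714 → x_1 = 0.118000 - (-1.712714)/(2.830714) = 0.723047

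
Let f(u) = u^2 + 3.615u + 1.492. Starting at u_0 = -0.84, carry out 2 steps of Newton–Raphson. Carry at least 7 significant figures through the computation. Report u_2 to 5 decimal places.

f'(u) = 2u + 3.615
u_0 = -0.840000: f = -0.839000, f' = 1.935000 → u_1 = -0.840000 - (-0.839000)/(1.935000) = -0.406408
u_1 = -0.406408: f = 0.188002, f' = 2.802183 → u_2 = -0.406408 - (0.188002)/(2.802183) = -0.473499

-0.47350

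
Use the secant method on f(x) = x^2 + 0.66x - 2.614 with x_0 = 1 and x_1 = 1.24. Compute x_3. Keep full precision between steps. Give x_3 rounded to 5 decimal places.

1.31990

f(x_0) = -0.954000, f(x_1) = -0.258000
x_2 = 1.240000 - (-0.258000)·(1.240000 - 1.000000)/(-0.258000 - (-0.954000)) = 1.328966; f(x_2) = 0.029267
x_3 = 1.328966 - (0.029267)·(1.328966 - 1.240000)/(0.029267 - (-0.258000)) = 1.319902; f(x_3) = -0.000724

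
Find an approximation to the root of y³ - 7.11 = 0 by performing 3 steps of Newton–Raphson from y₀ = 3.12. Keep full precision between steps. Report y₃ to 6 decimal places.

1.925007

Newton update: y ← y − f(y)/f'(y).
f'(y) = 3y²
y_0 = 3.120000: f = 23.261328, f' = 29.203200 → y_1 = 3.120000 - (23.261328)/(29.203200) = 2.323466
y_1 = 2.323466: f = 5.433225, f' = 16.195489 → y_2 = 2.323466 - (5.433225)/(16.195489) = 1.987989
y_2 = 1.987989: f = 0.746729, f' = 11.856298 → y_3 = 1.987989 - (0.746729)/(11.856298) = 1.925007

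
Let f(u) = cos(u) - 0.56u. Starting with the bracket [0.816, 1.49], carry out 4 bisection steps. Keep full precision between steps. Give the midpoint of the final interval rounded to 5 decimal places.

f(0.816000) = 0.228180, f(1.490000) = -0.753692 (opposite signs)
step 1: m = 1.153000, f(m) = -0.239933 < 0 → root in [0.816000, 1.153000]
step 2: m = 0.984500, f(m) = 0.001960 > 0 → root in [0.984500, 1.153000]
step 3: m = 1.068750, f(m) = -0.117280 < 0 → root in [0.984500, 1.068750]
step 4: m = 1.026625, f(m) = -0.057201 < 0 → root in [0.984500, 1.026625]
Midpoint of [0.984500, 1.026625] = 1.005562

1.00556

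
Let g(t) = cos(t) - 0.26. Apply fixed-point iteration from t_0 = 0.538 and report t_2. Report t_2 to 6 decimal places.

0.566049

t_1 = g(0.538000) = 0.598735
t_2 = g(0.598735) = 0.566049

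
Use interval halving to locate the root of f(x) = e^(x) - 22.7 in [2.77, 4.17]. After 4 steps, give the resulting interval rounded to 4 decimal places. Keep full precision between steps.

f(2.770000) = -6.741366, f(4.170000) = 42.015452 (opposite signs)
step 1: m = 3.470000, f(m) = 9.436742 > 0 → root in [2.770000, 3.470000]
step 2: m = 3.120000, f(m) = -0.053620 < 0 → root in [3.120000, 3.470000]
step 3: m = 3.295000, f(m) = 4.277414 > 0 → root in [3.120000, 3.295000]
step 4: m = 3.207500, f(m) = 2.017216 > 0 → root in [3.120000, 3.207500]

[3.1200, 3.2075]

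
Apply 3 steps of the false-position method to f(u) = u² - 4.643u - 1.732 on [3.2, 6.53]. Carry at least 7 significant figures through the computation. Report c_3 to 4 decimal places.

False-position update: c = (a·f(b) − b·f(a))/(f(b) − f(a)); replace the endpoint whose sign matches f(c).
f(3.200000) = -6.349600, f(6.530000) = 10.590110
step 1: c = 4.448201, f(c) = -2.598504 < 0 → new bracket [4.448201, 6.530000]
step 2: c = 4.858370, f(c) = -0.685651 < 0 → new bracket [4.858370, 6.530000]
step 3: c = 4.960018, f(c) = -0.159585 < 0 → new bracket [4.960018, 6.530000]

4.9600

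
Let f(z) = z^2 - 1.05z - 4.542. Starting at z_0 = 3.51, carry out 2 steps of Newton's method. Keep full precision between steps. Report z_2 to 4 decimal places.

f'(z) = 2z - 1.05
z_0 = 3.510000: f = 4.092600, f' = 5.970000 → z_1 = 3.510000 - (4.092600)/(5.970000) = 2.824472
z_1 = 2.824472: f = 0.469948, f' = 4.598945 → z_2 = 2.824472 - (0.469948)/(4.598945) = 2.722286

2.7223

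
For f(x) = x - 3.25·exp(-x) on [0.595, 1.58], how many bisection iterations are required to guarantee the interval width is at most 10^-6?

20

Initial width b − a = 1.58 − 0.595 = 0.985000.
After n steps the width is (b−a)/2^n; need (b−a)/2^n ≤ 10^-6.
So n ≥ log₂(0.985000/10^-6) = log₂(985000.0000) ≈ 19.9098.
Hence n = 20.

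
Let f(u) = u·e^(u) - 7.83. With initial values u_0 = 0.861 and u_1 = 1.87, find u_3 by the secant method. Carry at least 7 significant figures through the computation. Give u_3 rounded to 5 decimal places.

Secant update: u_(k+1) = u_k − f(u_k)·(u_k − u_(k-1))/(f(u_k) − f(u_(k-1))).
f(u_0) = -5.793283, f(u_1) = 4.303114
u_2 = 1.870000 - (4.303114)·(1.870000 - 0.861000)/(4.303114 - (-5.793283)) = 1.439961; f(u_2) = -1.752597
u_3 = 1.439961 - (-1.752597)·(1.439961 - 1.870000)/(-1.752597 - (4.303114)) = 1.564420; f(u_3) = -0.352229

1.56442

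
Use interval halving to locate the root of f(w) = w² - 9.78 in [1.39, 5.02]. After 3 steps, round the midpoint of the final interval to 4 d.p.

f(1.390000) = -7.847900, f(5.020000) = 15.420400 (opposite signs)
step 1: m = 3.205000, f(m) = 0.492025 > 0 → root in [1.390000, 3.205000]
step 2: m = 2.297500, f(m) = -4.501494 < 0 → root in [2.297500, 3.205000]
step 3: m = 2.751250, f(m) = -2.210623 < 0 → root in [2.751250, 3.205000]
Midpoint of [2.751250, 3.205000] = 2.978125

2.9781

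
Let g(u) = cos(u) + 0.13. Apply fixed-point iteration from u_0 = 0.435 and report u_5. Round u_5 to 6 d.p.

0.878079

u_1 = g(0.435000) = 1.036870
u_2 = g(1.036870) = 0.638917
u_3 = g(0.638917) = 0.932742
u_4 = g(0.932742) = 0.725634
u_5 = g(0.725634) = 0.878079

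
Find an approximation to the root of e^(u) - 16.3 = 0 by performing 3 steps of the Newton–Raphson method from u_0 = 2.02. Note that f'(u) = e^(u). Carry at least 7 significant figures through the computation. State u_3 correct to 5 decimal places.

2.79339

u_0 = 2.020000: f = -8.761675, f' = 7.538325 → u_1 = 2.020000 - (-8.761675)/(7.538325) = 3.182284
u_1 = 3.182284: f = 7.801741, f' = 24.101741 → u_2 = 3.182284 - (7.801741)/(24.101741) = 2.858584
u_2 = 2.858584: f = 1.136815, f' = 17.436815 → u_3 = 2.858584 - (1.136815)/(17.436815) = 2.793388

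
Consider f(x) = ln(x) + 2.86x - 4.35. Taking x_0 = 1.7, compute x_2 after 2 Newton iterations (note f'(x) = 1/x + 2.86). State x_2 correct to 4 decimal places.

1.4027

Newton update: x ← x − f(x)/f'(x).
x_0 = 1.700000: f = 1.042628, f' = 3.448235 → x_1 = 1.700000 - (1.042628)/(3.448235) = 1.397634
x_1 = 1.397634: f = -0.017985, f' = 3.575495 → x_2 = 1.397634 - (-0.017985)/(3.575495) = 1.402664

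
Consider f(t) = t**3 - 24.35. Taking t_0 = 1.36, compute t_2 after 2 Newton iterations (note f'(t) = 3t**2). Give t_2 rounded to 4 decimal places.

3.8195

Newton update: t ← t − f(t)/f'(t).
t_0 = 1.360000: f = -21.834544, f' = 5.548800 → t_1 = 1.360000 - (-21.834544)/(5.548800) = 5.295003
t_1 = 5.295003: f = 124.106290, f' = 84.111167 → t_2 = 5.295003 - (124.106290)/(84.111167) = 3.819500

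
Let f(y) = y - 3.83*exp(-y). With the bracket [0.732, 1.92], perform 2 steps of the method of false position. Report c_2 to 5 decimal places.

1.18935

False-position update: c = (a·f(b) − b·f(a))/(f(b) − f(a)); replace the endpoint whose sign matches f(c).
f(0.732000) = -1.110024, f(1.920000) = 1.358495
step 1: c = 1.266210, f(c) = 0.186541 > 0 → new bracket [0.732000, 1.266210]
step 2: c = 1.189352, f(c) = 0.023428 > 0 → new bracket [0.732000, 1.189352]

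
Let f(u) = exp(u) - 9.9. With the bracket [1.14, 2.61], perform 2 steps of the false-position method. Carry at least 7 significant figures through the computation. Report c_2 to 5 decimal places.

False-position update: c = (a·f(b) − b·f(a))/(f(b) − f(a)); replace the endpoint whose sign matches f(c).
f(1.140000) = -6.773232, f(2.610000) = 3.699051
step 1: c = 2.090762, f(c) = -1.808920 < 0 → new bracket [2.090762, 2.610000]
step 2: c = 2.261290, f(c) = -0.304545 < 0 → new bracket [2.261290, 2.610000]

2.26129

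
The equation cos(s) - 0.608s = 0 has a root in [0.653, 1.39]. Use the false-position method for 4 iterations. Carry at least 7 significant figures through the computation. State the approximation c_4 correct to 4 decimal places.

0.9529

f(0.653000) = 0.397241, f(1.390000) = -0.665307
step 1: c = 0.928532, f(c) = 0.034462 > 0 → new bracket [0.928532, 1.390000]
step 2: c = 0.951259, f(c) = 0.002294 > 0 → new bracket [0.951259, 1.390000]
step 3: c = 0.952766, f(c) = 0.000149 > 0 → new bracket [0.952766, 1.390000]
step 4: c = 0.952864, f(c) = 0.000010 > 0 → new bracket [0.952864, 1.390000]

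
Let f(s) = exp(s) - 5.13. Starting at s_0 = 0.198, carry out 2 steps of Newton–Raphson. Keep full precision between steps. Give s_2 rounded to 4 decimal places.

2.5766

f'(s) = exp(s)
s_0 = 0.198000: f = -3.911038, f' = 1.218962 → s_1 = 0.198000 - (-3.911038)/(1.218962) = 3.406497
s_1 = 3.406497: f = 25.029421, f' = 30.159421 → s_2 = 3.406497 - (25.029421)/(30.159421) = 2.576593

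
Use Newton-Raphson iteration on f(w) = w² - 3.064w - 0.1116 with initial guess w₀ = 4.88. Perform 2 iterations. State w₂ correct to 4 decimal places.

f'(w) = 2w - 3.064
w_0 = 4.880000: f = 8.750480, f' = 6.696000 → w_1 = 4.880000 - (8.750480)/(6.696000) = 3.573178
w_1 = 3.573178: f = 1.707784, f' = 4.082356 → w_2 = 3.573178 - (1.707784)/(4.082356) = 3.154845

3.1548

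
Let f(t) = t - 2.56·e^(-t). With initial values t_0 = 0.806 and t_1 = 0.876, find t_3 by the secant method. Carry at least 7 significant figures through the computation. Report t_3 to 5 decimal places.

0.97014

f(t_0) = -0.337401, f(t_1) = -0.190100
t_2 = 0.876000 - (-0.190100)·(0.876000 - 0.806000)/(-0.190100 - (-0.337401)) = 0.966339; f(t_2) = -0.007673
t_3 = 0.966339 - (-0.007673)·(0.966339 - 0.876000)/(-0.007673 - (-0.190100)) = 0.970139; f(t_3) = -0.000179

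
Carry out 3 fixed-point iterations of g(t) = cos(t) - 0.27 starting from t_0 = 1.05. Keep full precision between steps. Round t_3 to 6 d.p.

0.492119

t_1 = g(1.050000) = 0.227571
t_2 = g(0.227571) = 0.704217
t_3 = g(0.704217) = 0.492119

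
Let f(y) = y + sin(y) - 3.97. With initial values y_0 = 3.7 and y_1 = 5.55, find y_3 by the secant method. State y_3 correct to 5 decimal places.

Secant update: y_(k+1) = y_k − f(y_k)·(y_k − y_(k-1))/(f(y_k) − f(y_(k-1))).
f(y_0) = -0.799836, f(y_1) = 0.910760
y_2 = 5.550000 - (0.910760)·(5.550000 - 3.700000)/(0.910760 - (-0.799836)) = 4.565018; f(y_2) = -0.394142
y_3 = 4.565018 - (-0.394142)·(4.565018 - 5.550000)/(-0.394142 - (0.910760)) = 4.862529; f(y_3) = -0.096221

4.86253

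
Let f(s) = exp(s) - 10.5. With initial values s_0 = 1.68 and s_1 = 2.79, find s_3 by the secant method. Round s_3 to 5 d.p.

2.32038

f(s_0) = -5.134444, f(s_1) = 5.781020
s_2 = 2.790000 - (5.781020)·(2.790000 - 1.680000)/(5.781020 - (-5.134444)) = 2.202125; f(s_2) = -1.455791
s_3 = 2.202125 - (-1.455791)·(2.202125 - 2.790000)/(-1.455791 - (5.781020)) = 2.320384; f(s_3) = -0.320413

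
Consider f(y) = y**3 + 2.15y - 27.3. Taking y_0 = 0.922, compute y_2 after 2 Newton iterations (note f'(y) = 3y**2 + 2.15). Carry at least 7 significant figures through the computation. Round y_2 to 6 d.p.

y_0 = 0.922000: f = -24.533923, f' = 4.700252 → y_1 = 0.922000 - (-24.533923)/(4.700252) = 6.141704
y_1 = 6.141704: f = 217.572942, f' = 115.311571 → y_2 = 6.141704 - (217.572942)/(115.311571) = 4.254877

4.254877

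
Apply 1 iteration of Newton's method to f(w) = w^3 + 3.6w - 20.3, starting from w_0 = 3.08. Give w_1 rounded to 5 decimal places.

Newton update: w ← w − f(w)/f'(w).
f'(w) = 3w^2 + 3.6
w_0 = 3.080000: f = 20.006112, f' = 32.059200 → w_1 = 3.080000 - (20.006112)/(32.059200) = 2.455963

2.45596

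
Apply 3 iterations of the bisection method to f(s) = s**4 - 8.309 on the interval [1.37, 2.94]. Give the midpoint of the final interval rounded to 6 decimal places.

1.664375

f(1.370000) = -4.786246, f(2.940000) = 66.402821 (opposite signs)
step 1: m = 2.155000, f(m) = 13.257968 > 0 → root in [1.370000, 2.155000]
step 2: m = 1.762500, f(m) = 1.340760 > 0 → root in [1.370000, 1.762500]
step 3: m = 1.566250, f(m) = -2.291109 < 0 → root in [1.566250, 1.762500]
Midpoint of [1.566250, 1.762500] = 1.664375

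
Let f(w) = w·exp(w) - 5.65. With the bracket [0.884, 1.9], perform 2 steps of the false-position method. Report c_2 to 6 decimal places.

1.340944

f(0.884000) = -3.510223, f(1.900000) = 7.053199
step 1: c = 1.221617, f(c) = -1.505461 < 0 → new bracket [1.221617, 1.900000]
step 2: c = 1.340944, f(c) = -0.524043 < 0 → new bracket [1.340944, 1.900000]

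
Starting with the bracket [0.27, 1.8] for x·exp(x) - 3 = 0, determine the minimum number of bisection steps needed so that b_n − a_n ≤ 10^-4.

14

Initial width b − a = 1.8 − 0.27 = 1.530000.
After n steps the width is (b−a)/2^n; need (b−a)/2^n ≤ 10^-4.
So n ≥ log₂(1.530000/10^-4) = log₂(15300.0000) ≈ 13.9012.
Hence n = 14.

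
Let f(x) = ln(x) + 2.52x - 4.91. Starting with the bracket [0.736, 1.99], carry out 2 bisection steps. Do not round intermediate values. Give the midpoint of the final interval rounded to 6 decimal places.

1.833250

f(0.736000) = -3.361805, f(1.990000) = 0.792935 (opposite signs)
step 1: m = 1.363000, f(m) = -1.165552 < 0 → root in [1.363000, 1.990000]
step 2: m = 1.676500, f(m) = -0.168512 < 0 → root in [1.676500, 1.990000]
Midpoint of [1.676500, 1.990000] = 1.833250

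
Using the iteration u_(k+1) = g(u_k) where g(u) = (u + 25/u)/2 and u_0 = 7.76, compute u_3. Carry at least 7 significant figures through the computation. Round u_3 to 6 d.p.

5.000048

u_1 = g(7.760000) = 5.490825
u_2 = g(5.490825) = 5.021937
u_3 = g(5.021937) = 5.000048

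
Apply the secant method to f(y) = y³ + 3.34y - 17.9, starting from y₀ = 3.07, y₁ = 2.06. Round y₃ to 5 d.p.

2.19653

f(y_0) = 21.288243, f(y_1) = -2.277784
y_2 = 2.060000 - (-2.277784)·(2.060000 - 3.070000)/(-2.277784 - (21.288243)) = 2.157622; f(y_2) = -0.649095
y_3 = 2.157622 - (-0.649095)·(2.157622 - 2.060000)/(-0.649095 - (-2.277784)) = 2.196528; f(y_3) = 0.034071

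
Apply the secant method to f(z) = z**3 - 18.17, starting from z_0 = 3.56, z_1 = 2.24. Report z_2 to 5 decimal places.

2.51003

Secant update: z_(k+1) = z_k − f(z_k)·(z_k − z_(k-1))/(f(z_k) − f(z_(k-1))).
f(z_0) = 26.948016, f(z_1) = -6.930576
z_2 = 2.240000 - (-6.930576)·(2.240000 - 3.560000)/(-6.930576 - (26.948016)) = 2.510034; f(z_2) = -2.356113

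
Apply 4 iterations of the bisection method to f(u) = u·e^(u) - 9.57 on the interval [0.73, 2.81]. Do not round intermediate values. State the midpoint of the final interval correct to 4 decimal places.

1.7050

f(0.730000) = -8.055191, f(2.810000) = 37.103870 (opposite signs)
step 1: m = 1.770000, f(m) = 0.821410 > 0 → root in [0.730000, 1.770000]
step 2: m = 1.250000, f(m) = -5.207071 < 0 → root in [1.250000, 1.770000]
step 3: m = 1.510000, f(m) = -2.734637 < 0 → root in [1.510000, 1.770000]
step 4: m = 1.640000, f(m) = -1.115522 < 0 → root in [1.640000, 1.770000]
Midpoint of [1.640000, 1.770000] = 1.705000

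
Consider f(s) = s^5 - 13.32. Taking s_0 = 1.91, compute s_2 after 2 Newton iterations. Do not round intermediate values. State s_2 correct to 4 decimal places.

1.6812

f'(s) = 5s^4
s_0 = 1.910000: f = 12.099490, f' = 66.543168 → s_1 = 1.910000 - (12.099490)/(66.543168) = 1.728171
s_1 = 1.728171: f = 2.094638, f' = 44.598132 → s_2 = 1.728171 - (2.094638)/(44.598132) = 1.681204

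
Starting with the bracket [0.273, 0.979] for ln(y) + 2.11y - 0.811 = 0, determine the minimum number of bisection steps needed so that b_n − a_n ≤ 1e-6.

Initial width b − a = 0.979 − 0.273 = 0.706000.
After n steps the width is (b−a)/2^n; need (b−a)/2^n ≤ 1e-6.
So n ≥ log₂(0.706000/1e-6) = log₂(706000.0000) ≈ 19.4293.
Hence n = 20.

20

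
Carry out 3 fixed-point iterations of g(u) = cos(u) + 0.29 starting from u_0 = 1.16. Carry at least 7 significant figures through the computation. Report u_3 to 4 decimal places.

0.7774

u_1 = g(1.160000) = 0.689340
u_2 = g(0.689340) = 1.061666
u_3 = g(1.061666) = 0.777418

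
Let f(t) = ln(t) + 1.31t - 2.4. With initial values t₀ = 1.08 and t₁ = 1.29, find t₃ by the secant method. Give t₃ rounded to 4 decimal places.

f(t_0) = -0.908239, f(t_1) = -0.455458
t_2 = 1.290000 - (-0.455458)·(1.290000 - 1.080000)/(-0.455458 - (-0.908239)) = 1.501241; f(t_2) = -0.027081
t_3 = 1.501241 - (-0.027081)·(1.501241 - 1.290000)/(-0.027081 - (-0.455458)) = 1.514596; f(t_3) = -0.000731

1.5146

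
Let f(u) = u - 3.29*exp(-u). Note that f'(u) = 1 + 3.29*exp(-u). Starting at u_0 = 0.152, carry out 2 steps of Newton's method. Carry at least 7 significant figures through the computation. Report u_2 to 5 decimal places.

1.08127

u_0 = 0.152000: f = -2.674071, f' = 3.826071 → u_1 = 0.152000 - (-2.674071)/(3.826071) = 0.850908
u_1 = 0.850908: f = -0.554011, f' = 2.404919 → u_2 = 0.850908 - (-0.554011)/(2.404919) = 1.081274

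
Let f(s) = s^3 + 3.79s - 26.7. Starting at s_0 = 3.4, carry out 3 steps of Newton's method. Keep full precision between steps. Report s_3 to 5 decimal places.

Newton update: s ← s − f(s)/f'(s).
f'(s) = 3s^2 + 3.79
s_0 = 3.400000: f = 25.490000, f' = 38.470000 → s_1 = 3.400000 - (25.490000)/(38.470000) = 2.737406
s_1 = 2.737406: f = 4.187218, f' = 26.270171 → s_2 = 2.737406 - (4.187218)/(26.270171) = 2.578015
s_2 = 2.578015: f = 0.204585, f' = 23.728487 → s_3 = 2.578015 - (0.204585)/(23.728487) = 2.569393

2.56939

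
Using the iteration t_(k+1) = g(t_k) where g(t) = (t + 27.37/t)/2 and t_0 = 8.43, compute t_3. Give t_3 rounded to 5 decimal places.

t_1 = g(8.430000) = 5.838369
t_2 = g(5.838369) = 5.263161
t_3 = g(5.263161) = 5.231729

5.23173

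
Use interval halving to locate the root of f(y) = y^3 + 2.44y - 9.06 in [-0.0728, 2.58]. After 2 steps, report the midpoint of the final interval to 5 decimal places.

1.58520

f(-0.072800) = -9.238018, f(2.580000) = 14.408712 (opposite signs)
step 1: m = 1.253600, f(m) = -4.031167 < 0 → root in [1.253600, 2.580000]
step 2: m = 1.916800, f(m) = 2.659550 > 0 → root in [1.253600, 1.916800]
Midpoint of [1.253600, 1.916800] = 1.585200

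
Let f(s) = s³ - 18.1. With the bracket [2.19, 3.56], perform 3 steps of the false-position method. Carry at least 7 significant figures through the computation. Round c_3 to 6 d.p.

f(2.190000) = -7.596541, f(3.560000) = 27.018016
step 1: c = 2.490661, f(c) = -2.649445 < 0 → new bracket [2.490661, 3.560000]
step 2: c = 2.586158, f(c) = -0.803215 < 0 → new bracket [2.586158, 3.560000]
step 3: c = 2.614274, f(c) = -0.232935 < 0 → new bracket [2.614274, 3.560000]

2.614274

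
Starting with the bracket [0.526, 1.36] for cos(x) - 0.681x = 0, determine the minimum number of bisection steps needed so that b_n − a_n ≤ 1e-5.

Initial width b − a = 1.36 − 0.526 = 0.834000.
After n steps the width is (b−a)/2^n; need (b−a)/2^n ≤ 1e-5.
So n ≥ log₂(0.834000/1e-5) = log₂(83400.0000) ≈ 16.3478.
Hence n = 17.

17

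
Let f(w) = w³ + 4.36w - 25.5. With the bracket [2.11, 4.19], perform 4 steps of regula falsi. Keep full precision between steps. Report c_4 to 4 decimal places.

f(2.110000) = -6.906469, f(4.190000) = 66.328459
step 1: c = 2.306156, f(c) = -3.180207 < 0 → new bracket [2.306156, 4.190000]
step 2: c = 2.392347, f(c) = -1.377196 < 0 → new bracket [2.392347, 4.190000]
step 3: c = 2.428913, f(c) = -0.580288 < 0 → new bracket [2.428913, 4.190000]
step 4: c = 2.444186, f(c) = -0.241666 < 0 → new bracket [2.444186, 4.190000]

2.4442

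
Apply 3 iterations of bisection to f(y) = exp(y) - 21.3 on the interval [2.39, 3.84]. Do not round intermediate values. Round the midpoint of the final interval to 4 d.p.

3.0244

f(2.390000) = -10.386506, f(3.840000) = 25.225474 (opposite signs)
step 1: m = 3.115000, f(m) = 1.233430 > 0 → root in [2.390000, 3.115000]
step 2: m = 2.752500, f(m) = -5.618213 < 0 → root in [2.752500, 3.115000]
step 3: m = 2.933750, f(m) = -2.502009 < 0 → root in [2.933750, 3.115000]
Midpoint of [2.933750, 3.115000] = 3.024375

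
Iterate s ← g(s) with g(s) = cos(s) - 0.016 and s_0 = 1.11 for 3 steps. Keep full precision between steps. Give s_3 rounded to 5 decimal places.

0.61067

s_1 = g(1.110000) = 0.428662
s_2 = g(0.428662) = 0.893523
s_3 = g(0.893523) = 0.610671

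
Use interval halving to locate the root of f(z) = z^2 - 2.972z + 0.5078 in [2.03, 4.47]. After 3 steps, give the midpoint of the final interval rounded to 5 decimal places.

2.79250

f(2.030000) = -1.404460, f(4.470000) = 7.203860 (opposite signs)
step 1: m = 3.250000, f(m) = 1.411300 > 0 → root in [2.030000, 3.250000]
step 2: m = 2.640000, f(m) = -0.368680 < 0 → root in [2.640000, 3.250000]
step 3: m = 2.945000, f(m) = 0.428285 > 0 → root in [2.640000, 2.945000]
Midpoint of [2.640000, 2.945000] = 2.792500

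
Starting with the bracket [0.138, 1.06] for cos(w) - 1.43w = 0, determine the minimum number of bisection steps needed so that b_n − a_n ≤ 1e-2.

Initial width b − a = 1.06 − 0.138 = 0.922000.
After n steps the width is (b−a)/2^n; need (b−a)/2^n ≤ 1e-2.
So n ≥ log₂(0.922000/1e-2) = log₂(92.2000) ≈ 6.5267.
Hence n = 7.

7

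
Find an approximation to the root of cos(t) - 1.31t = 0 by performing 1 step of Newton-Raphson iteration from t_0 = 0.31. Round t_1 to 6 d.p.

Newton update: t ← t − f(t)/f'(t).
f'(t) = -sin(t) - 1.31
t_0 = 0.310000: f = 0.546234, f' = -1.615059 → t_1 = 0.310000 - (0.546234)/(-1.615059) = 0.648213

0.648213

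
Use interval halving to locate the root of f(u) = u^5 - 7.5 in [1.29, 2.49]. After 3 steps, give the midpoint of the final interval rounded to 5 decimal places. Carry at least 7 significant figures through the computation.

f(1.290000) = -3.927695, f(2.490000) = 88.218688 (opposite signs)
step 1: m = 1.890000, f(m) = 16.616208 > 0 → root in [1.290000, 1.890000]
step 2: m = 1.590000, f(m) = 2.662150 > 0 → root in [1.290000, 1.590000]
step 3: m = 1.440000, f(m) = -1.308264 < 0 → root in [1.440000, 1.590000]
Midpoint of [1.440000, 1.590000] = 1.515000

1.51500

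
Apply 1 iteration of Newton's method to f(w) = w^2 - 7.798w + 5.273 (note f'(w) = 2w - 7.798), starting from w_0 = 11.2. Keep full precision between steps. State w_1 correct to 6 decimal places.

Newton update: w ← w − f(w)/f'(w).
w_0 = 11.200000: f = 43.375400, f' = 14.602000 → w_1 = 11.200000 - (43.375400)/(14.602000) = 8.229489

8.229489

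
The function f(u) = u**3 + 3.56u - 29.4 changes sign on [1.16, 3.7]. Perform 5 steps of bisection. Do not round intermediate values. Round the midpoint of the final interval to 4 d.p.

2.7078

f(1.160000) = -23.709504, f(3.700000) = 34.425000 (opposite signs)
step 1: m = 2.430000, f(m) = -6.400293 < 0 → root in [2.430000, 3.700000]
step 2: m = 3.065000, f(m) = 10.304700 > 0 → root in [2.430000, 3.065000]
step 3: m = 2.747500, f(m) = 1.121308 > 0 → root in [2.430000, 2.747500]
step 4: m = 2.588750, f(m) = -2.835214 < 0 → root in [2.588750, 2.747500]
step 5: m = 2.668125, f(m) = -0.907384 < 0 → root in [2.668125, 2.747500]
Midpoint of [2.668125, 2.747500] = 2.707813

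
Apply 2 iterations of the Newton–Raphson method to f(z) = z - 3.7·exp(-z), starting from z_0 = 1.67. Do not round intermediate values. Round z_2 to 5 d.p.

Newton update: z ← z − f(z)/f'(z).
f'(z) = 1 + 3.7·exp(-z)
z_0 = 1.670000: f = 0.973486, f' = 1.696514 → z_1 = 1.670000 - (0.973486)/(1.696514) = 1.096185
z_1 = 1.096185: f = -0.140146, f' = 2.236331 → z_2 = 1.096185 - (-0.140146)/(2.236331) = 1.158853

1.15885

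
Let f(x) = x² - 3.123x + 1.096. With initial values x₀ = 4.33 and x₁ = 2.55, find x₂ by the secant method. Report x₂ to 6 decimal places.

2.647192

f(x_0) = 6.322310, f(x_1) = -0.365150
x_2 = 2.550000 - (-0.365150)·(2.550000 - 4.330000)/(-0.365150 - (6.322310)) = 2.647192; f(x_2) = -0.163555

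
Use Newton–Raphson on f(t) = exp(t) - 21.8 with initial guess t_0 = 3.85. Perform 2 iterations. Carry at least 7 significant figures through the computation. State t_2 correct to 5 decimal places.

f'(t) = exp(t)
t_0 = 3.850000: f = 25.193063, f' = 46.993063 → t_1 = 3.850000 - (25.193063)/(46.993063) = 3.313898
t_1 = 3.313898: f = 5.692088, f' = 27.492088 → t_2 = 3.313898 - (5.692088)/(27.492088) = 3.106854

3.10685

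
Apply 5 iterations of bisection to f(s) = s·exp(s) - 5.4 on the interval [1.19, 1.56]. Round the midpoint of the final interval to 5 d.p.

f(1.190000) = -1.488373, f(1.560000) = 2.023761 (opposite signs)
step 1: m = 1.375000, f(m) = 0.038230 > 0 → root in [1.190000, 1.375000]
step 2: m = 1.282500, f(m) = -0.775763 < 0 → root in [1.282500, 1.375000]
step 3: m = 1.328750, f(m) = -0.382215 < 0 → root in [1.328750, 1.375000]
step 4: m = 1.351875, f(m) = -0.175456 < 0 → root in [1.351875, 1.375000]
step 5: m = 1.363437, f(m) = -0.069492 < 0 → root in [1.363437, 1.375000]
Midpoint of [1.363437, 1.375000] = 1.369219

1.36922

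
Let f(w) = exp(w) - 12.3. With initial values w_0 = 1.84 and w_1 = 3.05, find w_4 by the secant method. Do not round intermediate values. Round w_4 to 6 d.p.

f(w_0) = -6.003462, f(w_1) = 8.815344
w_2 = 3.050000 - (8.815344)·(3.050000 - 1.840000)/(8.815344 - (-6.003462)) = 2.330201; f(w_2) = -2.019996
w_3 = 2.330201 - (-2.019996)·(2.330201 - 3.050000)/(-2.019996 - (8.815344)) = 2.464390; f(w_3) = -0.543686
w_4 = 2.464390 - (-0.543686)·(2.464390 - 2.330201)/(-0.543686 - (-2.019996)) = 2.513809; f(w_4) = 0.051889

2.513809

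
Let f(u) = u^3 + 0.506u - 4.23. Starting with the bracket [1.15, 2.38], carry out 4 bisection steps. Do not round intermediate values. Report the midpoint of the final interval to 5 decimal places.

f(1.150000) = -2.127225, f(2.380000) = 10.455552 (opposite signs)
step 1: m = 1.765000, f(m) = 2.161462 > 0 → root in [1.150000, 1.765000]
step 2: m = 1.457500, f(m) = -0.396329 < 0 → root in [1.457500, 1.765000]
step 3: m = 1.611250, f(m) = 0.768301 > 0 → root in [1.457500, 1.611250]
step 4: m = 1.534375, f(m) = 0.158783 > 0 → root in [1.457500, 1.534375]
Midpoint of [1.457500, 1.534375] = 1.495938

1.49594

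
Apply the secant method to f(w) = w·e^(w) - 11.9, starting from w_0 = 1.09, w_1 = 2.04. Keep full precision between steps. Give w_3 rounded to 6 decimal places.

1.844532

f(w_0) = -8.658041, f(w_1) = 3.788843
w_2 = 2.040000 - (3.788843)·(2.040000 - 1.090000)/(3.788843 - (-8.658041)) = 1.750819; f(w_2) = -1.816475
w_3 = 1.750819 - (-1.816475)·(1.750819 - 2.040000)/(-1.816475 - (3.788843)) = 1.844532; f(w_3) = -0.233081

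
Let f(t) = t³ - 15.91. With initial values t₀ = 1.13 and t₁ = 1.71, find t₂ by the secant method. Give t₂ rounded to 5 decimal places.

Secant update: t_(k+1) = t_k − f(t_k)·(t_k − t_(k-1))/(f(t_k) − f(t_(k-1))).
f(t_0) = -14.467103, f(t_1) = -10.909789
t_2 = 1.710000 - (-10.909789)·(1.710000 - 1.130000)/(-10.909789 - (-14.467103)) = 3.488780; f(t_2) = 26.553971

3.48878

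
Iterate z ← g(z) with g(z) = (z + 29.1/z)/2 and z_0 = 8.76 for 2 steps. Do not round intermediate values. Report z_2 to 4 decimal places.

z_1 = g(8.760000) = 6.040959
z_2 = g(6.040959) = 5.429037

5.4290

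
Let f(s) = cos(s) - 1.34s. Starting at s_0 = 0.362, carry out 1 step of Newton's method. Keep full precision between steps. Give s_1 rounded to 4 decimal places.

0.6277

f'(s) = -sin(s) - 1.34
s_0 = 0.362000: f = 0.450110, f' = -1.694145 → s_1 = 0.362000 - (0.450110)/(-1.694145) = 0.627686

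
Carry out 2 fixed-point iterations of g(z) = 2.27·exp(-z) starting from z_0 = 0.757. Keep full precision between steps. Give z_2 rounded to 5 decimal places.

z_1 = g(0.757000) = 1.064792
z_2 = g(1.064792) = 0.782695

0.78269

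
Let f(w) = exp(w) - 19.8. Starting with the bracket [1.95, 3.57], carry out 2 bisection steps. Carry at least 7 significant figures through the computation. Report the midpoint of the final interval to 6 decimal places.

f(1.950000) = -12.771312, f(3.570000) = 15.716593 (opposite signs)
step 1: m = 2.760000, f(m) = -4.000157 < 0 → root in [2.760000, 3.570000]
step 2: m = 3.165000, f(m) = 3.888744 > 0 → root in [2.760000, 3.165000]
Midpoint of [2.760000, 3.165000] = 2.962500

2.962500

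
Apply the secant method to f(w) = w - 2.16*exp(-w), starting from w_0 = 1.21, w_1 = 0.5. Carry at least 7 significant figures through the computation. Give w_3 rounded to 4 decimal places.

f(w_0) = 0.565894, f(w_1) = -0.810106
w_2 = 0.500000 - (-0.810106)·(0.500000 - 1.210000)/(-0.810106 - (0.565894)) = 0.918005; f(w_2) = 0.055486
w_3 = 0.918005 - (0.055486)·(0.918005 - 0.500000)/(0.055486 - (-0.810106)) = 0.891211; f(w_3) = 0.005268

0.8912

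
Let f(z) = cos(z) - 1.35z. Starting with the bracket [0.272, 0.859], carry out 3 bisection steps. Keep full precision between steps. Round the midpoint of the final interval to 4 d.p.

0.6022

f(0.272000) = 0.596036, f(0.859000) = -0.506455 (opposite signs)
step 1: m = 0.565500, f(m) = 0.080896 > 0 → root in [0.565500, 0.859000]
step 2: m = 0.712250, f(m) = -0.204644 < 0 → root in [0.565500, 0.712250]
step 3: m = 0.638875, f(m) = -0.059714 < 0 → root in [0.565500, 0.638875]
Midpoint of [0.565500, 0.638875] = 0.602188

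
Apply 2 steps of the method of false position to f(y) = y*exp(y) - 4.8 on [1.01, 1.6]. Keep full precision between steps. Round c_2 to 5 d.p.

1.29137

f(1.010000) = -2.026943, f(1.600000) = 3.124852
step 1: c = 1.242132, f(c) = -0.498511 < 0 → new bracket [1.242132, 1.600000]
step 2: c = 1.291368, f(c) = -0.102311 < 0 → new bracket [1.291368, 1.600000]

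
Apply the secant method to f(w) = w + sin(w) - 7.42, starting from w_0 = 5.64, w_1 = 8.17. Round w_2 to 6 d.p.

7.115594

f(w_0) = -2.379747, f(w_1) = 1.700480
w_2 = 8.170000 - (1.700480)·(8.170000 - 5.640000)/(1.700480 - (-2.379747)) = 7.115594; f(w_2) = 0.435149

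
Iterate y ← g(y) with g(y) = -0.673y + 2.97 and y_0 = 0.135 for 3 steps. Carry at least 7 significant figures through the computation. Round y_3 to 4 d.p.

y_1 = g(0.135000) = 2.879145
y_2 = g(2.879145) = 1.032335
y_3 = g(1.032335) = 2.275238

2.2752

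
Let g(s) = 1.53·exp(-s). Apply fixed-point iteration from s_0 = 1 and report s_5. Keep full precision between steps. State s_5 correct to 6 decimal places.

s_1 = g(1.000000) = 0.562856
s_2 = g(0.562856) = 0.871458
s_3 = g(0.871458) = 0.640062
s_4 = g(0.640062) = 0.806707
s_5 = g(0.806707) = 0.682878

0.682878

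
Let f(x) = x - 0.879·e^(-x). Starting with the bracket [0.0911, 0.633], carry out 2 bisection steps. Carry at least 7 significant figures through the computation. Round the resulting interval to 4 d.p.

[0.4975, 0.6330]

f(0.091100) = -0.711362, f(0.633000) = 0.166254 (opposite signs)
step 1: m = 0.362050, f(m) = -0.249952 < 0 → root in [0.362050, 0.633000]
step 2: m = 0.497525, f(m) = -0.036937 < 0 → root in [0.497525, 0.633000]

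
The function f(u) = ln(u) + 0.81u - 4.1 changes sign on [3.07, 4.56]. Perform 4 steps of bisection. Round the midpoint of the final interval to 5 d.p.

f(3.070000) = -0.491622, f(4.560000) = 1.110923 (opposite signs)
step 1: m = 3.815000, f(m) = 0.329091 > 0 → root in [3.070000, 3.815000]
step 2: m = 3.442500, f(m) = -0.075377 < 0 → root in [3.442500, 3.815000]
step 3: m = 3.628750, f(m) = 0.128176 > 0 → root in [3.442500, 3.628750]
step 4: m = 3.535625, f(m) = 0.026746 > 0 → root in [3.442500, 3.535625]
Midpoint of [3.442500, 3.535625] = 3.489062

3.48906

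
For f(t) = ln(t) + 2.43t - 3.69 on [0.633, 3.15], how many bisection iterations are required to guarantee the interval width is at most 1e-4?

15

Initial width b − a = 3.15 − 0.633 = 2.517000.
After n steps the width is (b−a)/2^n; need (b−a)/2^n ≤ 1e-4.
So n ≥ log₂(2.517000/1e-4) = log₂(25170.0000) ≈ 14.6194.
Hence n = 15.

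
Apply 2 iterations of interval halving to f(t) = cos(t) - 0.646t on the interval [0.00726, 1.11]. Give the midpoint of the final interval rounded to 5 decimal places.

0.97216

f(0.007260) = 0.995284, f(1.110000) = -0.272398 (opposite signs)
step 1: m = 0.558630, f(m) = 0.487107 > 0 → root in [0.558630, 1.110000]
step 2: m = 0.834315, f(m) = 0.132718 > 0 → root in [0.834315, 1.110000]
Midpoint of [0.834315, 1.110000] = 0.972158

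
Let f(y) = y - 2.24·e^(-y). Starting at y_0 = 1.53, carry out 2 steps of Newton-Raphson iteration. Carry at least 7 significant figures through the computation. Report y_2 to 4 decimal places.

f'(y) = 1 + 2.24·e^(-y)
y_0 = 1.530000: f = 1.044960, f' = 1.485040 → y_1 = 1.530000 - (1.044960)/(1.485040) = 0.826342
y_1 = 0.826342: f = -0.153988, f' = 1.980330 → y_2 = 0.826342 - (-0.153988)/(1.980330) = 0.904101

0.9041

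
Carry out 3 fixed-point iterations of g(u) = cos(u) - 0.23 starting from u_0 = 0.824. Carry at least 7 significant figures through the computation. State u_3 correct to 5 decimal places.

u_1 = g(0.824000) = 0.449291
u_2 = g(0.449291) = 0.670755
u_3 = g(0.670755) = 0.553352

0.55335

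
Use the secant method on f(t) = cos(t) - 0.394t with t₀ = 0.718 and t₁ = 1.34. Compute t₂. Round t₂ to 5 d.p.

1.09813

f(t_0) = 0.470231, f(t_1) = -0.299207
t_2 = 1.340000 - (-0.299207)·(1.340000 - 0.718000)/(-0.299207 - (0.470231)) = 1.098126; f(t_2) = 0.022603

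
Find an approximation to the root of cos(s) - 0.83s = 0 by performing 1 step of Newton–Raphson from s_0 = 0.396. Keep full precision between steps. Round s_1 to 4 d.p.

0.8845

Newton update: s ← s − f(s)/f'(s).
f'(s) = -sin(s) - 0.83
s_0 = 0.396000: f = 0.593931, f' = -1.215731 → s_1 = 0.396000 - (0.593931)/(-1.215731) = 0.884538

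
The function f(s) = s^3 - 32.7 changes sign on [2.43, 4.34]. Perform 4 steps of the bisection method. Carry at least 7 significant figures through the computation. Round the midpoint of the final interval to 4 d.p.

3.2059

f(2.430000) = -18.351093, f(4.340000) = 49.046504 (opposite signs)
step 1: m = 3.385000, f(m) = 6.086092 > 0 → root in [2.430000, 3.385000]
step 2: m = 2.907500, f(m) = -8.121285 < 0 → root in [2.907500, 3.385000]
step 3: m = 3.146250, f(m) = -1.555620 < 0 → root in [3.146250, 3.385000]
step 4: m = 3.265625, f(m) = 2.125626 > 0 → root in [3.146250, 3.265625]
Midpoint of [3.146250, 3.265625] = 3.205938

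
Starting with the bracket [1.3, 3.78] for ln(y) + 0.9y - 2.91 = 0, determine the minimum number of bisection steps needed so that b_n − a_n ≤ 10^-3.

12

Initial width b − a = 3.78 − 1.3 = 2.480000.
After n steps the width is (b−a)/2^n; need (b−a)/2^n ≤ 10^-3.
So n ≥ log₂(2.480000/10^-3) = log₂(2480.0000) ≈ 11.2761.
Hence n = 12.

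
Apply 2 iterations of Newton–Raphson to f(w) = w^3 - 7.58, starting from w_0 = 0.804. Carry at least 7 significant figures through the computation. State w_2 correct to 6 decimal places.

f'(w) = 3w^2
w_0 = 0.804000: f = -7.060282, f' = 1.939248 → w_1 = 0.804000 - (-7.060282)/(1.939248) = 4.444732
w_1 = 4.444732: f = 80.228515, f' = 59.266918 → w_2 = 4.444732 - (80.228515)/(59.266918) = 3.091050

3.091050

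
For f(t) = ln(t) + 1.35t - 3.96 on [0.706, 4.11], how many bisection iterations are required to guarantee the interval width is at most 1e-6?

22

Initial width b − a = 4.11 − 0.706 = 3.404000.
After n steps the width is (b−a)/2^n; need (b−a)/2^n ≤ 1e-6.
So n ≥ log₂(3.404000/1e-6) = log₂(3404000.0000) ≈ 21.6988.
Hence n = 22.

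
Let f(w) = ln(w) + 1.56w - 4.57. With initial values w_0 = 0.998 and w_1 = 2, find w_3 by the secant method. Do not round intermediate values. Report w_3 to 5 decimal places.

2.37427

f(w_0) = -3.015122, f(w_1) = -0.756853
w_2 = 2.000000 - (-0.756853)·(2.000000 - 0.998000)/(-0.756853 - (-3.015122)) = 2.335818; f(w_2) = -0.077763
w_3 = 2.335818 - (-0.077763)·(2.335818 - 2.000000)/(-0.077763 - (-0.756853)) = 2.374272; f(w_3) = -0.001445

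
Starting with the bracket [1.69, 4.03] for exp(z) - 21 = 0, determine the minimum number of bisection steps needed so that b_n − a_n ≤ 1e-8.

Initial width b − a = 4.03 − 1.69 = 2.340000.
After n steps the width is (b−a)/2^n; need (b−a)/2^n ≤ 1e-8.
So n ≥ log₂(2.340000/1e-8) = log₂(234000000.0000) ≈ 27.8019.
Hence n = 28.

28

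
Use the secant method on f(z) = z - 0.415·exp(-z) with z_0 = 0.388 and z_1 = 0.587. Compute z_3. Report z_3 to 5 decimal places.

f(z_0) = 0.106459, f(z_1) = 0.356263
z_2 = 0.587000 - (0.356263)·(0.587000 - 0.388000)/(0.356263 - (0.106459)) = 0.303192; f(z_2) = -0.003267
z_3 = 0.303192 - (-0.003267)·(0.303192 - 0.587000)/(-0.003267 - (0.356263)) = 0.305772; f(z_3) = 0.000101

0.30577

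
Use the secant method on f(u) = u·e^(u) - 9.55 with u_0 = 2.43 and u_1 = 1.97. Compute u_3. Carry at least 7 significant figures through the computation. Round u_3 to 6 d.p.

f(u_0) = 18.052083, f(u_1) = 4.576233
u_2 = 1.970000 - (4.576233)·(1.970000 - 2.430000)/(4.576233 - (18.052083)) = 1.813790; f(u_2) = 1.575147
u_3 = 1.813790 - (1.575147)·(1.813790 - 1.970000)/(1.575147 - (4.576233)) = 1.731801; f(u_3) = 0.236103

1.731801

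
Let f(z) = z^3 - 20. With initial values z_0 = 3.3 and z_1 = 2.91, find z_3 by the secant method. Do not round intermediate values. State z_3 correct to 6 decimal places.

f(z_0) = 15.937000, f(z_1) = 4.642171
z_2 = 2.910000 - (4.642171)·(2.910000 - 3.300000)/(4.642171 - (15.937000)) = 2.749710; f(z_2) = 0.790299
z_3 = 2.749710 - (0.790299)·(2.749710 - 2.910000)/(0.790299 - (4.642171)) = 2.716823; f(z_3) = 0.053216

2.716823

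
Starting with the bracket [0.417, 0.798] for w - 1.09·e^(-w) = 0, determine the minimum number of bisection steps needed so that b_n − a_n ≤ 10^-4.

12

Initial width b − a = 0.798 − 0.417 = 0.381000.
After n steps the width is (b−a)/2^n; need (b−a)/2^n ≤ 10^-4.
So n ≥ log₂(0.381000/10^-4) = log₂(3810.0000) ≈ 11.8956.
Hence n = 12.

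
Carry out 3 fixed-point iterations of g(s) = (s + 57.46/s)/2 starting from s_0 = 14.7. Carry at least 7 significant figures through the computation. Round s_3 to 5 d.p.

7.58189

s_1 = g(14.700000) = 9.304422
s_2 = g(9.304422) = 7.739990
s_3 = g(7.739990) = 7.581886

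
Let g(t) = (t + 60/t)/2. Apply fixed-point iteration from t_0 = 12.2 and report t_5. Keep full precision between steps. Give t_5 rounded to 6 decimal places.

t_1 = g(12.200000) = 8.559016
t_2 = g(8.559016) = 7.784584
t_3 = g(7.784584) = 7.746062
t_4 = g(7.746062) = 7.745967
t_5 = g(7.745967) = 7.745967

7.745967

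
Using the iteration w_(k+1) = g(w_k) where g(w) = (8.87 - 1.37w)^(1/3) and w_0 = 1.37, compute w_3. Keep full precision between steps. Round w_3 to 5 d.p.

w_1 = g(1.370000) = 1.912302
w_2 = g(1.912302) = 1.842030
w_3 = g(1.842030) = 1.851440

1.85144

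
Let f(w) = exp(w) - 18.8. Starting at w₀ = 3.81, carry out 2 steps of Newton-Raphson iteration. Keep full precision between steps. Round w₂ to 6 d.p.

2.972759

f'(w) = exp(w)
w_0 = 3.810000: f = 26.350439, f' = 45.150439 → w_1 = 3.810000 - (26.350439)/(45.150439) = 3.226386
w_1 = 3.226386: f = 6.388455, f' = 25.188455 → w_2 = 3.226386 - (6.388455)/(25.188455) = 2.972759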